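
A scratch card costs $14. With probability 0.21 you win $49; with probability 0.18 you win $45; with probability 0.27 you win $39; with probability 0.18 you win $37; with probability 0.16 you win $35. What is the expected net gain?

27.18

E[payout] = 49·0.21 + 45·0.18 + 39·0.27 + 37·0.18 + 35·0.16
 = 10.29 + 8.1 + 10.53 + 6.66 + 5.6
 = 41.18
Net = 41.18 - 14 = 27.18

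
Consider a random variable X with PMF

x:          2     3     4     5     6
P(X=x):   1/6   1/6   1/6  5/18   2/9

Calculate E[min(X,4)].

E[min(X,4)] = Σ min(x,4)·P(X=x)
 = 2·1/6 + 3·1/6 + 4·1/6 + 4·5/18 + 4·2/9
 = 1/3 + 1/2 + 2/3 + 10/9 + 8/9
 = 7/2

3.5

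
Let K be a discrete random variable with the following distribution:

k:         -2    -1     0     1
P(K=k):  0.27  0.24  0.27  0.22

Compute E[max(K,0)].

E[max(K,0)] = Σ max(k,0)·P(K=k)
 = 0·0.27 + 0·0.24 + 0·0.27 + 1·0.22
 = 0 + 0 + 0 + 0.22
 = 0.22

0.22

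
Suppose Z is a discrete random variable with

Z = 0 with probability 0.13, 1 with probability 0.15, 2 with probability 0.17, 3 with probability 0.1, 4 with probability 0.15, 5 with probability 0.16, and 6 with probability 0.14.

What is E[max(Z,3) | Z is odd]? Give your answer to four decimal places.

3.7805

P(Z is odd) = 0.15 + 0.1 + 0.16 = 0.41.
E[max(Z,3) | Z is odd] = [3·0.15 + 3·0.1 + 5·0.16] / 0.41
 = 1.55 / 0.41
 = 155/41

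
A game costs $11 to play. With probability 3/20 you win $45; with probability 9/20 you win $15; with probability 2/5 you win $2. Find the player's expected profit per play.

3.3

E[payout] = 45·3/20 + 15·9/20 + 2·2/5
 = 27/4 + 27/4 + 4/5
 = 143/10
Net = 143/10 - 11 = 33/10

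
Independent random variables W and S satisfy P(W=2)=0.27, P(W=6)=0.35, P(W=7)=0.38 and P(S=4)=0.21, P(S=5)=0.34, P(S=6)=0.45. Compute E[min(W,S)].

4.3652

E[min(W,S)] = Σ_w Σ_s min(w,s) · P(W=w)P(S=s)
 = 2·0.0567 + 2·0.0918 + 2·0.1215 + 4·0.0735 + 5·0.119 + 6·0.1575 + 4·0.0798 + 5·0.1292 + 6·0.171
 = 0.1134 + 0.1836 + 0.243 + 0.294 + 0.595 + 0.945 + 0.3192 + 0.646 + 1.026
 = 4.3652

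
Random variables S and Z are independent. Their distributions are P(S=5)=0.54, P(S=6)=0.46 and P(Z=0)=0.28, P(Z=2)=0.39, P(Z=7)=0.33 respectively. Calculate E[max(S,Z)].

5.9682

E[max(S,Z)] = Σ_s Σ_z max(s,z) · P(S=s)P(Z=z)
 = 5·0.1512 + 5·0.2106 + 7·0.1782 + 6·0.1288 + 6·0.1794 + 7·0.1518
 = 0.756 + 1.053 + 1.2474 + 0.7728 + 1.0764 + 1.0626
 = 5.9682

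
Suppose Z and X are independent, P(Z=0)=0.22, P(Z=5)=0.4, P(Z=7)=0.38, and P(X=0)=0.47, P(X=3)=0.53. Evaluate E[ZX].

E[ZX] = Σ_z Σ_x zx · P(Z=z)P(X=x)
 = 0·0.1034 + 0·0.1166 + 0·0.188 + 15·0.212 + 0·0.1786 + 21·0.2014
 = 0 + 0 + 0 + 3.18 + 0 + 4.2294
 = 7.4094

7.4094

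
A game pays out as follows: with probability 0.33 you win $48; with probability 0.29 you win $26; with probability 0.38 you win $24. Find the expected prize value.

32.5

E[payout] = 48·0.33 + 26·0.29 + 24·0.38
 = 15.84 + 7.54 + 9.12
 = 32.5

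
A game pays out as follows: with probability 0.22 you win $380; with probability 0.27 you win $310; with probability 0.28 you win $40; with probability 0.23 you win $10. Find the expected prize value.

180.8

E[payout] = 380·0.22 + 310·0.27 + 40·0.28 + 10·0.23
 = 83.6 + 83.7 + 11.2 + 2.3
 = 180.8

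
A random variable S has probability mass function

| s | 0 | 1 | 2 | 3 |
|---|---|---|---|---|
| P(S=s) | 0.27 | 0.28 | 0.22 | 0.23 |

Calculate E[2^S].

3.55

E[2^S] = Σ 2^s·P(S=s)
 = 1·0.27 + 2·0.28 + 4·0.22 + 8·0.23
 = 0.27 + 0.56 + 0.88 + 1.84
 = 3.55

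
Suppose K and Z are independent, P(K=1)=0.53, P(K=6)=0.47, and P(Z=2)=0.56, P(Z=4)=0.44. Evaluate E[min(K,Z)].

E[min(K,Z)] = Σ_k Σ_z min(k,z) · P(K=k)P(Z=z)
 = 1·0.2968 + 1·0.2332 + 2·0.2632 + 4·0.2068
 = 0.2968 + 0.2332 + 0.5264 + 0.8272
 = 1.8836

1.8836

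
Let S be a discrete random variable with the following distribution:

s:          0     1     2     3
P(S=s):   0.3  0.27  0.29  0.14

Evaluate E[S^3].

6.37

E[S^3] = Σ s^3·P(S=s)
 = 0·0.3 + 1·0.27 + 8·0.29 + 27·0.14
 = 0 + 0.27 + 2.32 + 3.78
 = 6.37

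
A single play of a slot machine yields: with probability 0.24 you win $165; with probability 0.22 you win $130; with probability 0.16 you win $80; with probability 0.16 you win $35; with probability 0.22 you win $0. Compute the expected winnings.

E[payout] = 165·0.24 + 130·0.22 + 80·0.16 + 35·0.16 + 0·0.22
 = 39.6 + 28.6 + 12.8 + 5.6 + 0
 = 86.6

86.6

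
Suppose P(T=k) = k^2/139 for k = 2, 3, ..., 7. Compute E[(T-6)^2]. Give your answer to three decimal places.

2.036

E[(T-6)^2] = Σ (t-6)^2·P(T=t)
 = 16·4/139 + 9·9/139 + 4·16/139 + 1·25/139 + 0·36/139 + 1·49/139
 = 64/139 + 81/139 + 64/139 + 25/139 + 0 + 49/139
 = 283/139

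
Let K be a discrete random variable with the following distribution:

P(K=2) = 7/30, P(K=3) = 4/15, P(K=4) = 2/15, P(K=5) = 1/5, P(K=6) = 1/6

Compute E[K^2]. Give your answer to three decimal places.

16.467

E[K^2] = Σ k^2·P(K=k)
 = 4·7/30 + 9·4/15 + 16·2/15 + 25·1/5 + 36·1/6
 = 14/15 + 12/5 + 32/15 + 5 + 6
 = 247/15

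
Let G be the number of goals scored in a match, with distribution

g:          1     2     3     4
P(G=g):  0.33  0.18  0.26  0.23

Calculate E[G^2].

7.07

E[G^2] = Σ g^2·P(G=g)
 = 1·0.33 + 4·0.18 + 9·0.26 + 16·0.23
 = 0.33 + 0.72 + 2.34 + 3.68
 = 7.07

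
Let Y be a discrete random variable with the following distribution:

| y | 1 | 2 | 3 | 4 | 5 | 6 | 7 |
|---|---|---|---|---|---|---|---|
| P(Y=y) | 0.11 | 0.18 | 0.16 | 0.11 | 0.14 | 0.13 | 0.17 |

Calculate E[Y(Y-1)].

16.48

E[Y(Y-1)] = Σ y(y-1)·P(Y=y)
 = 0·0.11 + 2·0.18 + 6·0.16 + 12·0.11 + 20·0.14 + 30·0.13 + 42·0.17
 = 0 + 0.36 + 0.96 + 1.32 + 2.8 + 3.9 + 7.14
 = 16.48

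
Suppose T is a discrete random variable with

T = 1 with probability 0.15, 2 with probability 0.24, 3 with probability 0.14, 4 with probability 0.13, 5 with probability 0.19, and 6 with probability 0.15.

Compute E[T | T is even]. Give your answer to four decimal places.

P(T is even) = 0.24 + 0.13 + 0.15 = 0.52.
E[T | T is even] = [2·0.24 + 4·0.13 + 6·0.15] / 0.52
 = 1.9 / 0.52
 = 95/26

3.6538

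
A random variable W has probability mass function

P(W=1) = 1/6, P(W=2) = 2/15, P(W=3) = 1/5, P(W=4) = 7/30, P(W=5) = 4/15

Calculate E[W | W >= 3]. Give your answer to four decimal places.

4.0952

P(W >= 3) = 1/5 + 7/30 + 4/15 = 7/10.
E[W | W >= 3] = [3·1/5 + 4·7/30 + 5·4/15] / (7/10)
 = 43/15 / (7/10)
 = 86/21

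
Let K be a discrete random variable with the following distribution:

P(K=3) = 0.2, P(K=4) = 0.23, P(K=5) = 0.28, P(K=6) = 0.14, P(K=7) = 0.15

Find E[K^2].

24.87

E[K^2] = Σ k^2·P(K=k)
 = 9·0.2 + 16·0.23 + 25·0.28 + 36·0.14 + 49·0.15
 = 1.8 + 3.68 + 7 + 5.04 + 7.35
 = 24.87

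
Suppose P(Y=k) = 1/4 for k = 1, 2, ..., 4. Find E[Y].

E[Y] = Σ y·P(Y=y)
 = 1·1/4 + 2·1/4 + 3·1/4 + 4·1/4
 = 1/4 + 1/2 + 3/4 + 1
 = 5/2

2.5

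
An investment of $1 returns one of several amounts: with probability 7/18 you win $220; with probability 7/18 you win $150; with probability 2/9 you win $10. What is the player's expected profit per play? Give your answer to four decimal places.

145.1111

E[payout] = 220·7/18 + 150·7/18 + 10·2/9
 = 770/9 + 175/3 + 20/9
 = 1315/9
Net = 1315/9 - 1 = 1306/9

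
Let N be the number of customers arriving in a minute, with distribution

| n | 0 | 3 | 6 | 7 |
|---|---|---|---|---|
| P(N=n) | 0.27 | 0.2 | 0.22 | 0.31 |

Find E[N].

E[N] = Σ n·P(N=n)
 = 0·0.27 + 3·0.2 + 6·0.22 + 7·0.31
 = 0 + 0.6 + 1.32 + 2.17
 = 4.09

4.09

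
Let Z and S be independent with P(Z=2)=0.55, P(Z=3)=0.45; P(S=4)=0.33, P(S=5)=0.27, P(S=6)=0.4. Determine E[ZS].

12.4215

E[ZS] = Σ_z Σ_s zs · P(Z=z)P(S=s)
 = 8·0.1815 + 10·0.1485 + 12·0.22 + 12·0.1485 + 15·0.1215 + 18·0.18
 = 1.452 + 1.485 + 2.64 + 1.782 + 1.8225 + 3.24
 = 12.4215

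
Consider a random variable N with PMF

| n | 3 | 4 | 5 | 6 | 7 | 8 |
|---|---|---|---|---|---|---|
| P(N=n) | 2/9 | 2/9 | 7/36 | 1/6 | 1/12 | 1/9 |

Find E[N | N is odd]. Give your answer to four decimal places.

4.4444

P(N is odd) = 2/9 + 7/36 + 1/12 = 1/2.
E[N | N is odd] = [3·2/9 + 5·7/36 + 7·1/12] / (1/2)
 = 20/9 / (1/2)
 = 40/9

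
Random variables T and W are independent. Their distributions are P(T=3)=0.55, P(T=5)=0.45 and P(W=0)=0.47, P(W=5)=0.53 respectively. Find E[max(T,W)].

4.483

E[max(T,W)] = Σ_t Σ_w max(t,w) · P(T=t)P(W=w)
 = 3·0.2585 + 5·0.2915 + 5·0.2115 + 5·0.2385
 = 0.7755 + 1.4575 + 1.0575 + 1.1925
 = 4.483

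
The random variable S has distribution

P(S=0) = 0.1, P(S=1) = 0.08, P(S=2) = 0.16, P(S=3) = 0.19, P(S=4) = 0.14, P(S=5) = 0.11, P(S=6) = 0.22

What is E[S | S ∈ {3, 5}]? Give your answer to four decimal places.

3.7333

P(S ∈ {3, 5}) = 0.19 + 0.11 = 0.3.
E[S | S ∈ {3, 5}] = [3·0.19 + 5·0.11] / 0.3
 = 1.12 / 0.3
 = 56/15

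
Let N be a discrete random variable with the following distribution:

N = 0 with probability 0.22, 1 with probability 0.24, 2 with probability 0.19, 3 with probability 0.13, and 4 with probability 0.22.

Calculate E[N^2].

E[N^2] = Σ n^2·P(N=n)
 = 0·0.22 + 1·0.24 + 4·0.19 + 9·0.13 + 16·0.22
 = 0 + 0.24 + 0.76 + 1.17 + 3.52
 = 5.69

5.69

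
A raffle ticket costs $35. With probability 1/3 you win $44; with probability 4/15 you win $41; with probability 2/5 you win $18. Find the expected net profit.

E[payout] = 44·1/3 + 41·4/15 + 18·2/5
 = 44/3 + 164/15 + 36/5
 = 164/5
Net = 164/5 - 35 = -11/5

-2.2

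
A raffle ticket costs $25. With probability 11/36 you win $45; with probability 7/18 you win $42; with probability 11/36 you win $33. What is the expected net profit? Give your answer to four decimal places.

E[payout] = 45·11/36 + 42·7/18 + 33·11/36
 = 55/4 + 49/3 + 121/12
 = 241/6
Net = 241/6 - 25 = 91/6

15.1667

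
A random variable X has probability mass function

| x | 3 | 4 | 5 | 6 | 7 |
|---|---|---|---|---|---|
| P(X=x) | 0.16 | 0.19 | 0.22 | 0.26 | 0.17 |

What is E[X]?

E[X] = Σ x·P(X=x)
 = 3·0.16 + 4·0.19 + 5·0.22 + 6·0.26 + 7·0.17
 = 0.48 + 0.76 + 1.1 + 1.56 + 1.19
 = 5.09

5.09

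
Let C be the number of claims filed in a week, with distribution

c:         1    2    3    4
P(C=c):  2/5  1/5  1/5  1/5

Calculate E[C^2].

E[C^2] = Σ c^2·P(C=c)
 = 1·2/5 + 4·1/5 + 9·1/5 + 16·1/5
 = 2/5 + 4/5 + 9/5 + 16/5
 = 31/5

6.2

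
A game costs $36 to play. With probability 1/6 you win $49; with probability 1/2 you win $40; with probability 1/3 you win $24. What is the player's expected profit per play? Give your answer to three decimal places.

0.167

E[payout] = 49·1/6 + 40·1/2 + 24·1/3
 = 49/6 + 20 + 8
 = 217/6
Net = 217/6 - 36 = 1/6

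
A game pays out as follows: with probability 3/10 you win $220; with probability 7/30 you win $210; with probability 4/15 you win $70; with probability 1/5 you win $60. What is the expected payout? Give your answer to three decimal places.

E[payout] = 220·3/10 + 210·7/30 + 70·4/15 + 60·1/5
 = 66 + 49 + 56/3 + 12
 = 437/3

145.667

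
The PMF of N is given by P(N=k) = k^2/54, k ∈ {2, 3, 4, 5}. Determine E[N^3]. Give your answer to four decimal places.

81.9259

E[N^3] = Σ n^3·P(N=n)
 = 8·2/27 + 27·1/6 + 64·8/27 + 125·25/54
 = 16/27 + 9/2 + 512/27 + 3125/54
 = 2212/27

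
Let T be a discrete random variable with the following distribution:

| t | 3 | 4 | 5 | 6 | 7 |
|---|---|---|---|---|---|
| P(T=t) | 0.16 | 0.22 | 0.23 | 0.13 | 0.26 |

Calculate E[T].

E[T] = Σ t·P(T=t)
 = 3·0.16 + 4·0.22 + 5·0.23 + 6·0.13 + 7·0.26
 = 0.48 + 0.88 + 1.15 + 0.78 + 1.82
 = 5.11

5.11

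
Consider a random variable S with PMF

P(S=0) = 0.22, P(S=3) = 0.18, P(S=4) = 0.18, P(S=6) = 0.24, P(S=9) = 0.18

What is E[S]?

4.32

E[S] = Σ s·P(S=s)
 = 0·0.22 + 3·0.18 + 4·0.18 + 6·0.24 + 9·0.18
 = 0 + 0.54 + 0.72 + 1.44 + 1.62
 = 4.32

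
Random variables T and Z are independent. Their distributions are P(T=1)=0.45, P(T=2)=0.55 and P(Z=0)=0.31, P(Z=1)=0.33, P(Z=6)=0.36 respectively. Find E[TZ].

3.8595

E[TZ] = Σ_t Σ_z tz · P(T=t)P(Z=z)
 = 0·0.1395 + 1·0.1485 + 6·0.162 + 0·0.1705 + 2·0.1815 + 12·0.198
 = 0 + 0.1485 + 0.972 + 0 + 0.363 + 2.376
 = 3.8595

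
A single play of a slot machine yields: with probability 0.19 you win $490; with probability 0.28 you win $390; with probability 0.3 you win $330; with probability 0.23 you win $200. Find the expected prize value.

E[payout] = 490·0.19 + 390·0.28 + 330·0.3 + 200·0.23
 = 93.1 + 109.2 + 99 + 46
 = 347.3

347.3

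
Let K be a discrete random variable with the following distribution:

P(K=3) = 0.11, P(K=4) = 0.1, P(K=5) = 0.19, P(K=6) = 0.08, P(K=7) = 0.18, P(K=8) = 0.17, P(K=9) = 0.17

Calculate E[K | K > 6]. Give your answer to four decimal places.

P(K > 6) = 0.18 + 0.17 + 0.17 = 0.52.
E[K | K > 6] = [7·0.18 + 8·0.17 + 9·0.17] / 0.52
 = 4.15 / 0.52
 = 415/52

7.9808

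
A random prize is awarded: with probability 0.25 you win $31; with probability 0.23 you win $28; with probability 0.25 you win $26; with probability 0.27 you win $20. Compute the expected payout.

26.09

E[payout] = 31·0.25 + 28·0.23 + 26·0.25 + 20·0.27
 = 7.75 + 6.44 + 6.5 + 5.4
 = 26.09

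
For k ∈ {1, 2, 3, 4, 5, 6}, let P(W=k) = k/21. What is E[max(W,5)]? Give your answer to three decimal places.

E[max(W,5)] = Σ max(w,5)·P(W=w)
 = 5·1/21 + 5·2/21 + 5·1/7 + 5·4/21 + 5·5/21 + 6·2/7
 = 5/21 + 10/21 + 5/7 + 20/21 + 25/21 + 12/7
 = 37/7

5.286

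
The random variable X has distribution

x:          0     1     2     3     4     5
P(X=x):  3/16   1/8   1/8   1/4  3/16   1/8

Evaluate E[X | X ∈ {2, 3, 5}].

3.25

P(X ∈ {2, 3, 5}) = 1/8 + 1/4 + 1/8 = 1/2.
E[X | X ∈ {2, 3, 5}] = [2·1/8 + 3·1/4 + 5·1/8] / (1/2)
 = 13/8 / (1/2)
 = 13/4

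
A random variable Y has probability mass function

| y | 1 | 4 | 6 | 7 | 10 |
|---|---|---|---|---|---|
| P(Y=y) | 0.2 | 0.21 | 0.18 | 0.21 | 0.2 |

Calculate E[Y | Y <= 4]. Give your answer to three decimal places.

2.537

P(Y <= 4) = 0.2 + 0.21 = 0.41.
E[Y | Y <= 4] = [1·0.2 + 4·0.21] / 0.41
 = 1.04 / 0.41
 = 104/41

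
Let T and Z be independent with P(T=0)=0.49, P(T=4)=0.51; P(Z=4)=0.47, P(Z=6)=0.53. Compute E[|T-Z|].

3.02

E[|T-Z|] = Σ_t Σ_z |t-z| · P(T=t)P(Z=z)
 = 4·0.2303 + 6·0.2597 + 0·0.2397 + 2·0.2703
 = 0.9212 + 1.5582 + 0 + 0.5406
 = 3.02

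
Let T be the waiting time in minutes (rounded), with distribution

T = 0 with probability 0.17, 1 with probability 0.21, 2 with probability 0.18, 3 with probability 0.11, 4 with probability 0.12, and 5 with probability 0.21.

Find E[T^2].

E[T^2] = Σ t^2·P(T=t)
 = 0·0.17 + 1·0.21 + 4·0.18 + 9·0.11 + 16·0.12 + 25·0.21
 = 0 + 0.21 + 0.72 + 0.99 + 1.92 + 5.25
 = 9.09

9.09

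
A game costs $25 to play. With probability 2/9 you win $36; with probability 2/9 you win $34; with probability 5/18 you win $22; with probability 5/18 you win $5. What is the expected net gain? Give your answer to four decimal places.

E[payout] = 36·2/9 + 34·2/9 + 22·5/18 + 5·5/18
 = 8 + 68/9 + 55/9 + 25/18
 = 415/18
Net = 415/18 - 25 = -35/18

-1.9444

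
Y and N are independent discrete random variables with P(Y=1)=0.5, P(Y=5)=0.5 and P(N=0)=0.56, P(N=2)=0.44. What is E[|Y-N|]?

2.56

E[|Y-N|] = Σ_y Σ_n |y-n| · P(Y=y)P(N=n)
 = 1·0.28 + 1·0.22 + 5·0.28 + 3·0.22
 = 0.28 + 0.22 + 1.4 + 0.66
 = 2.56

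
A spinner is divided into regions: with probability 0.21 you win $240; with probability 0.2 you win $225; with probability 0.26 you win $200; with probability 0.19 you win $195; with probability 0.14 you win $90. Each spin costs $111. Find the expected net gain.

E[payout] = 240·0.21 + 225·0.2 + 200·0.26 + 195·0.19 + 90·0.14
 = 50.4 + 45 + 52 + 37.05 + 12.6
 = 197.05
Net = 197.05 - 111 = 86.05

86.05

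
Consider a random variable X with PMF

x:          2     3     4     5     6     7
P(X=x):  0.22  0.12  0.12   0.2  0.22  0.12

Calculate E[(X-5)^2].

3.28

E[(X-5)^2] = Σ (x-5)^2·P(X=x)
 = 9·0.22 + 4·0.12 + 1·0.12 + 0·0.2 + 1·0.22 + 4·0.12
 = 1.98 + 0.48 + 0.12 + 0 + 0.22 + 0.48
 = 3.28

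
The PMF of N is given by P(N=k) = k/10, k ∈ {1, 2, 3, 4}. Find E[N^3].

E[N^3] = Σ n^3·P(N=n)
 = 1·1/10 + 8·1/5 + 27·3/10 + 64·2/5
 = 1/10 + 8/5 + 81/10 + 128/5
 = 177/5

35.4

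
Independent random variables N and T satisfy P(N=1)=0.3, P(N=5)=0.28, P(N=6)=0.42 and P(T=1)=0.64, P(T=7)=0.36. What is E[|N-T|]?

3.0616

E[|N-T|] = Σ_n Σ_t |n-t| · P(N=n)P(T=t)
 = 0·0.192 + 6·0.108 + 4·0.1792 + 2·0.1008 + 5·0.2688 + 1·0.1512
 = 0 + 0.648 + 0.7168 + 0.2016 + 1.344 + 0.1512
 = 3.0616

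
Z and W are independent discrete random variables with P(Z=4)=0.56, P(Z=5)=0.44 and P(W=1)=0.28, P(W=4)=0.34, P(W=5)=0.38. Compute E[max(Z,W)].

4.6528

E[max(Z,W)] = Σ_z Σ_w max(z,w) · P(Z=z)P(W=w)
 = 4·0.1568 + 4·0.1904 + 5·0.2128 + 5·0.1232 + 5·0.1496 + 5·0.1672
 = 0.6272 + 0.7616 + 1.064 + 0.616 + 0.748 + 0.836
 = 4.6528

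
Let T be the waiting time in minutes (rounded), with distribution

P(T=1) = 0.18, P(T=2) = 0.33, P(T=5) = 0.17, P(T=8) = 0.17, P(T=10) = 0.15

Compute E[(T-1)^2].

E[(T-1)^2] = Σ (t-1)^2·P(T=t)
 = 0·0.18 + 1·0.33 + 16·0.17 + 49·0.17 + 81·0.15
 = 0 + 0.33 + 2.72 + 8.33 + 12.15
 = 23.53

23.53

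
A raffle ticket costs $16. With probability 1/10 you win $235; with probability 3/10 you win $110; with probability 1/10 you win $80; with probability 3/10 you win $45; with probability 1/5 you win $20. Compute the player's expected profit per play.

E[payout] = 235·1/10 + 110·3/10 + 80·1/10 + 45·3/10 + 20·1/5
 = 47/2 + 33 + 8 + 27/2 + 4
 = 82
Net = 82 - 16 = 66

66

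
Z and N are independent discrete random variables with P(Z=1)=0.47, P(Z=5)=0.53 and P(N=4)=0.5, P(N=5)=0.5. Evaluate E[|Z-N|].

E[|Z-N|] = Σ_z Σ_n |z-n| · P(Z=z)P(N=n)
 = 3·0.235 + 4·0.235 + 1·0.265 + 0·0.265
 = 0.705 + 0.94 + 0.265 + 0
 = 1.91

1.91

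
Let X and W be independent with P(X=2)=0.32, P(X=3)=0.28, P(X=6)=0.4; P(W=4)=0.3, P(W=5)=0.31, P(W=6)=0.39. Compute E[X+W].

E[X+W] = Σ_x Σ_w (x+w) · P(X=x)P(W=w)
 = 6·0.096 + 7·0.0992 + 8·0.1248 + 7·0.084 + 8·0.0868 + 9·0.1092 + 10·0.12 + 11·0.124 + 12·0.156
 = 0.576 + 0.6944 + 0.9984 + 0.588 + 0.6944 + 0.9828 + 1.2 + 1.364 + 1.872
 = 8.97

8.97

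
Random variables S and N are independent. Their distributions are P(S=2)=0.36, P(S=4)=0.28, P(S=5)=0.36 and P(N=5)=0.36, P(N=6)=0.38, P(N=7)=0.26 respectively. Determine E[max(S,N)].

5.9

E[max(S,N)] = Σ_s Σ_n max(s,n) · P(S=s)P(N=n)
 = 5·0.1296 + 6·0.1368 + 7·0.0936 + 5·0.1008 + 6·0.1064 + 7·0.0728 + 5·0.1296 + 6·0.1368 + 7·0.0936
 = 0.648 + 0.8208 + 0.6552 + 0.504 + 0.6384 + 0.5096 + 0.648 + 0.8208 + 0.6552
 = 5.9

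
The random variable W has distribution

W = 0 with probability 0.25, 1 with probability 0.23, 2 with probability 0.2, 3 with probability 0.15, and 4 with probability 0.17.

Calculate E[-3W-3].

E[-3W-3] = Σ (-3w-3)·P(W=w)
 = (-3)·0.25 + (-6)·0.23 + (-9)·0.2 + (-12)·0.15 + (-15)·0.17
 = (-0.75) + (-1.38) + (-1.8) + (-1.8) + (-2.55)
 = -8.28

-8.28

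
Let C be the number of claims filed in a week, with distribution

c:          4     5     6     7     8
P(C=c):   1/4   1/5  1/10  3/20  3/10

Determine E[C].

E[C] = Σ c·P(C=c)
 = 4·1/4 + 5·1/5 + 6·1/10 + 7·3/20 + 8·3/10
 = 1 + 1 + 3/5 + 21/20 + 12/5
 = 121/20

6.05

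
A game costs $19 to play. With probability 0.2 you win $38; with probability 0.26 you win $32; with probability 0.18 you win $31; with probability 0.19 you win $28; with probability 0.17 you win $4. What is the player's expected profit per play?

E[payout] = 38·0.2 + 32·0.26 + 31·0.18 + 28·0.19 + 4·0.17
 = 7.6 + 8.32 + 5.58 + 5.32 + 0.68
 = 27.5
Net = 27.5 - 19 = 8.5

8.5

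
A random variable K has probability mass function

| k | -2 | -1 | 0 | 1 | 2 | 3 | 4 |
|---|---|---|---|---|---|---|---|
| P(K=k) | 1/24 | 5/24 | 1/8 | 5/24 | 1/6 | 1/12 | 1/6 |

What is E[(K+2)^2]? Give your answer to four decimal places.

13.3333

E[(K+2)^2] = Σ (k+2)^2·P(K=k)
 = 0·1/24 + 1·5/24 + 4·1/8 + 9·5/24 + 16·1/6 + 25·1/12 + 36·1/6
 = 0 + 5/24 + 1/2 + 15/8 + 8/3 + 25/12 + 6
 = 40/3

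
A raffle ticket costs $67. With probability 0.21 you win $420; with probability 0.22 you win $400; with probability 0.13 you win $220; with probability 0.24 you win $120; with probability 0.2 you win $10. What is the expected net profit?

168.6

E[payout] = 420·0.21 + 400·0.22 + 220·0.13 + 120·0.24 + 10·0.2
 = 88.2 + 88 + 28.6 + 28.8 + 2
 = 235.6
Net = 235.6 - 67 = 168.6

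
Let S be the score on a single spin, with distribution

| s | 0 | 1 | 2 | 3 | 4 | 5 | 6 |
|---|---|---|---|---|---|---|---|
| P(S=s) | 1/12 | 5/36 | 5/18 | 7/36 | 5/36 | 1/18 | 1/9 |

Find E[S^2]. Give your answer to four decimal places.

E[S^2] = Σ s^2·P(S=s)
 = 0·1/12 + 1·5/36 + 4·5/18 + 9·7/36 + 16·5/36 + 25·1/18 + 36·1/9
 = 0 + 5/36 + 10/9 + 7/4 + 20/9 + 25/18 + 4
 = 191/18

10.6111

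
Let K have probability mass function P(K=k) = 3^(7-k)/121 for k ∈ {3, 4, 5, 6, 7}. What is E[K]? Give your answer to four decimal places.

E[K] = Σ k·P(K=k)
 = 3·81/121 + 4·27/121 + 5·9/121 + 6·3/121 + 7·1/121
 = 243/121 + 108/121 + 45/121 + 18/121 + 7/121
 = 421/121

3.4793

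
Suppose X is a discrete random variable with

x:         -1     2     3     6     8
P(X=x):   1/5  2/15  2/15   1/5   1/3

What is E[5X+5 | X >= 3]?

37

P(X >= 3) = 2/15 + 1/5 + 1/3 = 2/3.
E[5X+5 | X >= 3] = [20·2/15 + 35·1/5 + 45·1/3] / (2/3)
 = 74/3 / (2/3)
 = 37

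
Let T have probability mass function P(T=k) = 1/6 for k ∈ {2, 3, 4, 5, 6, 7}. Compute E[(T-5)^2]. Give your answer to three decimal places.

E[(T-5)^2] = Σ (t-5)^2·P(T=t)
 = 9·1/6 + 4·1/6 + 1·1/6 + 0·1/6 + 1·1/6 + 4·1/6
 = 3/2 + 2/3 + 1/6 + 0 + 1/6 + 2/3
 = 19/6

3.167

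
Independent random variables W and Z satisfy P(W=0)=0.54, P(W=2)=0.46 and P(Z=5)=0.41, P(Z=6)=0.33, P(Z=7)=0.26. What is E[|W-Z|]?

4.93

E[|W-Z|] = Σ_w Σ_z |w-z| · P(W=w)P(Z=z)
 = 5·0.2214 + 6·0.1782 + 7·0.1404 + 3·0.1886 + 4·0.1518 + 5·0.1196
 = 1.107 + 1.0692 + 0.9828 + 0.5658 + 0.6072 + 0.598
 = 4.93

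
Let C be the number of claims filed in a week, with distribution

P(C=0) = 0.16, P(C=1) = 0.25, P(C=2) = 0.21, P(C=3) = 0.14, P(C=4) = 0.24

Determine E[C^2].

6.19

E[C^2] = Σ c^2·P(C=c)
 = 0·0.16 + 1·0.25 + 4·0.21 + 9·0.14 + 16·0.24
 = 0 + 0.25 + 0.84 + 1.26 + 3.84
 = 6.19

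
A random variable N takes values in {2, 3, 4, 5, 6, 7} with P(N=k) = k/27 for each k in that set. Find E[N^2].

E[N^2] = Σ n^2·P(N=n)
 = 4·2/27 + 9·1/9 + 16·4/27 + 25·5/27 + 36·2/9 + 49·7/27
 = 8/27 + 1 + 64/27 + 125/27 + 8 + 343/27
 = 29

29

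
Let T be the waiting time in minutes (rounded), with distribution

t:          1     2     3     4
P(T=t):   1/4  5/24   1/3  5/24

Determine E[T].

2.5

E[T] = Σ t·P(T=t)
 = 1·1/4 + 2·5/24 + 3·1/3 + 4·5/24
 = 1/4 + 5/12 + 1 + 5/6
 = 5/2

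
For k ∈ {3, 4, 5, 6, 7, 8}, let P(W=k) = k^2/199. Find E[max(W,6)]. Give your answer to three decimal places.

E[max(W,6)] = Σ max(w,6)·P(W=w)
 = 6·9/199 + 6·16/199 + 6·25/199 + 6·36/199 + 7·49/199 + 8·64/199
 = 54/199 + 96/199 + 150/199 + 216/199 + 343/199 + 512/199
 = 1371/199

6.889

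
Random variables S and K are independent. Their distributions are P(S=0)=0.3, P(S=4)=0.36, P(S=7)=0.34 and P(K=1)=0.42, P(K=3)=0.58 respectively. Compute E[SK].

E[SK] = Σ_s Σ_k sk · P(S=s)P(K=k)
 = 0·0.126 + 0·0.174 + 4·0.1512 + 12·0.2088 + 7·0.1428 + 21·0.1972
 = 0 + 0 + 0.6048 + 2.5056 + 0.9996 + 4.1412
 = 8.2512

8.2512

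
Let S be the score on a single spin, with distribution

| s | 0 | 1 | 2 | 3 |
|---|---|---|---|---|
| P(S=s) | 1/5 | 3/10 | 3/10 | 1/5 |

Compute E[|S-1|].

E[|S-1|] = Σ |s-1|·P(S=s)
 = 1·1/5 + 0·3/10 + 1·3/10 + 2·1/5
 = 1/5 + 0 + 3/10 + 2/5
 = 9/10

0.9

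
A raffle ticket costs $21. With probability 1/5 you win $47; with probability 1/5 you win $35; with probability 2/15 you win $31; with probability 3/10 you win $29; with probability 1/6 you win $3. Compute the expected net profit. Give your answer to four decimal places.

8.7333

E[payout] = 47·1/5 + 35·1/5 + 31·2/15 + 29·3/10 + 3·1/6
 = 47/5 + 7 + 62/15 + 87/10 + 1/2
 = 446/15
Net = 446/15 - 21 = 131/15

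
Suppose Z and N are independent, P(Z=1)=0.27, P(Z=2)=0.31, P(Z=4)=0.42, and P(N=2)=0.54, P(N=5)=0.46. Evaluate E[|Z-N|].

1.7172

E[|Z-N|] = Σ_z Σ_n |z-n| · P(Z=z)P(N=n)
 = 1·0.1458 + 4·0.1242 + 0·0.1674 + 3·0.1426 + 2·0.2268 + 1·0.1932
 = 0.1458 + 0.4968 + 0 + 0.4278 + 0.4536 + 0.1932
 = 1.7172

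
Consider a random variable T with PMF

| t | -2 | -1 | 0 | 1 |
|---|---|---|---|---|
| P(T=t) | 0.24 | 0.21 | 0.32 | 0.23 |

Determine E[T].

-0.46

E[T] = Σ t·P(T=t)
 = (-2)·0.24 + (-1)·0.21 + 0·0.32 + 1·0.23
 = (-0.48) + (-0.21) + 0 + 0.23
 = -0.46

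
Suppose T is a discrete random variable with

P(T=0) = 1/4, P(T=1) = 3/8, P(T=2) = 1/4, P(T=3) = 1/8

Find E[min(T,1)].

0.75

E[min(T,1)] = Σ min(t,1)·P(T=t)
 = 0·1/4 + 1·3/8 + 1·1/4 + 1·1/8
 = 0 + 3/8 + 1/4 + 1/8
 = 3/4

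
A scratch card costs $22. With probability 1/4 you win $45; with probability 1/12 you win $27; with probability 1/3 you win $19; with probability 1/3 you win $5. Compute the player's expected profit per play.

-0.5

E[payout] = 45·1/4 + 27·1/12 + 19·1/3 + 5·1/3
 = 45/4 + 9/4 + 19/3 + 5/3
 = 43/2
Net = 43/2 - 22 = -1/2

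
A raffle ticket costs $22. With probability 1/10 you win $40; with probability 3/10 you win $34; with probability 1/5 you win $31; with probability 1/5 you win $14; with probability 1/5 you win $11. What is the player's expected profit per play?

E[payout] = 40·1/10 + 34·3/10 + 31·1/5 + 14·1/5 + 11·1/5
 = 4 + 51/5 + 31/5 + 14/5 + 11/5
 = 127/5
Net = 127/5 - 22 = 17/5

3.4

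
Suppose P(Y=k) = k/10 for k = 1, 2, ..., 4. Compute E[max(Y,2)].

E[max(Y,2)] = Σ max(y,2)·P(Y=y)
 = 2·1/10 + 2·1/5 + 3·3/10 + 4·2/5
 = 1/5 + 2/5 + 9/10 + 8/5
 = 31/10

3.1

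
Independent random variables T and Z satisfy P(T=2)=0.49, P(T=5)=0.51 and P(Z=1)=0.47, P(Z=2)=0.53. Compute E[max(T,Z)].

E[max(T,Z)] = Σ_t Σ_z max(t,z) · P(T=t)P(Z=z)
 = 2·0.2303 + 2·0.2597 + 5·0.2397 + 5·0.2703
 = 0.4606 + 0.5194 + 1.1985 + 1.3515
 = 3.53

3.53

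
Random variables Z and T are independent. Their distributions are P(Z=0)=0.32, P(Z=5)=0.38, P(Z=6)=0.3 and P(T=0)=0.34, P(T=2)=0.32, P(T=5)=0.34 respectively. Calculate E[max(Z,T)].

4.4488

E[max(Z,T)] = Σ_z Σ_t max(z,t) · P(Z=z)P(T=t)
 = 0·0.1088 + 2·0.1024 + 5·0.1088 + 5·0.1292 + 5·0.1216 + 5·0.1292 + 6·0.102 + 6·0.096 + 6·0.102
 = 0 + 0.2048 + 0.544 + 0.646 + 0.608 + 0.646 + 0.612 + 0.576 + 0.612
 = 4.4488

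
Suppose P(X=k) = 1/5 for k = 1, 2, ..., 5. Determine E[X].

3

E[X] = Σ x·P(X=x)
 = 1·1/5 + 2·1/5 + 3·1/5 + 4·1/5 + 5·1/5
 = 1/5 + 2/5 + 3/5 + 4/5 + 1
 = 3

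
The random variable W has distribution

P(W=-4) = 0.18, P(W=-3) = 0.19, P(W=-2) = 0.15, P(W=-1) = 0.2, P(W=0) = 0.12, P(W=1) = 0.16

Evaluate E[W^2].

5.55

E[W^2] = Σ w^2·P(W=w)
 = 16·0.18 + 9·0.19 + 4·0.15 + 1·0.2 + 0·0.12 + 1·0.16
 = 2.88 + 1.71 + 0.6 + 0.2 + 0 + 0.16
 = 5.55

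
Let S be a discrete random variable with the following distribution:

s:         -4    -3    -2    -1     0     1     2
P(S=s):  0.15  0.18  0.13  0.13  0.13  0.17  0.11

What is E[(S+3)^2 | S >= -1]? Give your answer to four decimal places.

P(S >= -1) = 0.13 + 0.13 + 0.17 + 0.11 = 0.54.
E[(S+3)^2 | S >= -1] = [4·0.13 + 9·0.13 + 16·0.17 + 25·0.11] / 0.54
 = 7.16 / 0.54
 = 358/27

13.2593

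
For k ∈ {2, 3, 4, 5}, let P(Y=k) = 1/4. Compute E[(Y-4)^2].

E[(Y-4)^2] = Σ (y-4)^2·P(Y=y)
 = 4·1/4 + 1·1/4 + 0·1/4 + 1·1/4
 = 1 + 1/4 + 0 + 1/4
 = 3/2

1.5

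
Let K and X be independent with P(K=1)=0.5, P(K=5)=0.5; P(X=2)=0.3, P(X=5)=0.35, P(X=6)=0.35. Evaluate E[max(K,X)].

4.9

E[max(K,X)] = Σ_k Σ_x max(k,x) · P(K=k)P(X=x)
 = 2·0.15 + 5·0.175 + 6·0.175 + 5·0.15 + 5·0.175 + 6·0.175
 = 0.3 + 0.875 + 1.05 + 0.75 + 0.875 + 1.05
 = 4.9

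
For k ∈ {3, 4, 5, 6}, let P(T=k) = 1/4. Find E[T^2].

21.5

E[T^2] = Σ t^2·P(T=t)
 = 9·1/4 + 16·1/4 + 25·1/4 + 36·1/4
 = 9/4 + 4 + 25/4 + 9
 = 43/2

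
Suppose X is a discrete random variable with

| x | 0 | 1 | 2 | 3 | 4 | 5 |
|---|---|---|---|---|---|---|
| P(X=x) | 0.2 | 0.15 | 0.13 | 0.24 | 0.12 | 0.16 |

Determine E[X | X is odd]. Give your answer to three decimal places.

3.036

P(X is odd) = 0.15 + 0.24 + 0.16 = 0.55.
E[X | X is odd] = [1·0.15 + 3·0.24 + 5·0.16] / 0.55
 = 1.67 / 0.55
 = 167/55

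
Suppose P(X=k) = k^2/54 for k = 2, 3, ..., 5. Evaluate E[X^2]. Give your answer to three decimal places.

E[X^2] = Σ x^2·P(X=x)
 = 4·2/27 + 9·1/6 + 16·8/27 + 25·25/54
 = 8/27 + 3/2 + 128/27 + 625/54
 = 163/9

18.111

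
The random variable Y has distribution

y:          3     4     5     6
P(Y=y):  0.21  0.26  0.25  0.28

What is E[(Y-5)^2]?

1.38

E[(Y-5)^2] = Σ (y-5)^2·P(Y=y)
 = 4·0.21 + 1·0.26 + 0·0.25 + 1·0.28
 = 0.84 + 0.26 + 0 + 0.28
 = 1.38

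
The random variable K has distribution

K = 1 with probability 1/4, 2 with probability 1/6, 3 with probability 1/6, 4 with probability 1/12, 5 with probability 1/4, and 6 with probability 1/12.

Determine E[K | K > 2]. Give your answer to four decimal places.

4.4286

P(K > 2) = 1/6 + 1/12 + 1/4 + 1/12 = 7/12.
E[K | K > 2] = [3·1/6 + 4·1/12 + 5·1/4 + 6·1/12] / (7/12)
 = 31/12 / (7/12)
 = 31/7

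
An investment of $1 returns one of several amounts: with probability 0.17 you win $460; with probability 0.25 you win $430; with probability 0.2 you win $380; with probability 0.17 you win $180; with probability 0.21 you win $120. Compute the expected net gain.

E[payout] = 460·0.17 + 430·0.25 + 380·0.2 + 180·0.17 + 120·0.21
 = 78.2 + 107.5 + 76 + 30.6 + 25.2
 = 317.5
Net = 317.5 - 1 = 316.5

316.5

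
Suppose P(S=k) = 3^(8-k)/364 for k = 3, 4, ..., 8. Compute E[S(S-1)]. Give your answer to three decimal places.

9.401

E[S(S-1)] = Σ s(s-1)·P(S=s)
 = 6·243/364 + 12·81/364 + 20·27/364 + 30·9/364 + 42·3/364 + 56·1/364
 = 729/182 + 243/91 + 135/91 + 135/182 + 9/26 + 2/13
 = 1711/182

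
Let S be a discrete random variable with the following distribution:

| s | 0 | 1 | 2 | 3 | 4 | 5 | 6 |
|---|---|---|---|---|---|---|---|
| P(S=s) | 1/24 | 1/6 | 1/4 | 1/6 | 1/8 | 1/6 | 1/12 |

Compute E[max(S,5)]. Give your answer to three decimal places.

E[max(S,5)] = Σ max(s,5)·P(S=s)
 = 5·1/24 + 5·1/6 + 5·1/4 + 5·1/6 + 5·1/8 + 5·1/6 + 6·1/12
 = 5/24 + 5/6 + 5/4 + 5/6 + 5/8 + 5/6 + 1/2
 = 61/12

5.083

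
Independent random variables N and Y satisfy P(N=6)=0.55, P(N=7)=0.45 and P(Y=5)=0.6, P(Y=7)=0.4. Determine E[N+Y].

E[N+Y] = Σ_n Σ_y (n+y) · P(N=n)P(Y=y)
 = 11·0.33 + 13·0.22 + 12·0.27 + 14·0.18
 = 3.63 + 2.86 + 3.24 + 2.52
 = 12.25

12.25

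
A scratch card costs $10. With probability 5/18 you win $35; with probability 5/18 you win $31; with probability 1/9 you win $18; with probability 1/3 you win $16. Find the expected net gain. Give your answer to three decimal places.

15.667

E[payout] = 35·5/18 + 31·5/18 + 18·1/9 + 16·1/3
 = 175/18 + 155/18 + 2 + 16/3
 = 77/3
Net = 77/3 - 10 = 47/3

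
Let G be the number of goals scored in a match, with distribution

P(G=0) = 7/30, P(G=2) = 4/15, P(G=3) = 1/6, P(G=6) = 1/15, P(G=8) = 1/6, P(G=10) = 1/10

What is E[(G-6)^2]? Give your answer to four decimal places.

16.4333

E[(G-6)^2] = Σ (g-6)^2·P(G=g)
 = 36·7/30 + 16·4/15 + 9·1/6 + 0·1/15 + 4·1/6 + 16·1/10
 = 42/5 + 64/15 + 3/2 + 0 + 2/3 + 8/5
 = 493/30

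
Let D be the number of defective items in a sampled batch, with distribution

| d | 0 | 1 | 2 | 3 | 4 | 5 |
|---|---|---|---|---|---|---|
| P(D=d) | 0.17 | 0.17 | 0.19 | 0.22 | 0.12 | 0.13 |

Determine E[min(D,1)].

0.83

E[min(D,1)] = Σ min(d,1)·P(D=d)
 = 0·0.17 + 1·0.17 + 1·0.19 + 1·0.22 + 1·0.12 + 1·0.13
 = 0 + 0.17 + 0.19 + 0.22 + 0.12 + 0.13
 = 0.83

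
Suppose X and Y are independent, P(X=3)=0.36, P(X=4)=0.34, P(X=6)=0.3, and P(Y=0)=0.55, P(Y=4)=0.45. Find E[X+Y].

6.04

E[X+Y] = Σ_x Σ_y (x+y) · P(X=x)P(Y=y)
 = 3·0.198 + 7·0.162 + 4·0.187 + 8·0.153 + 6·0.165 + 10·0.135
 = 0.594 + 1.134 + 0.748 + 1.224 + 0.99 + 1.35
 = 6.04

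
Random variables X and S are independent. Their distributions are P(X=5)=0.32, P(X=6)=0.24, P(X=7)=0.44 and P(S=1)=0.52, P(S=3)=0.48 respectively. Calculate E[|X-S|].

E[|X-S|] = Σ_x Σ_s |x-s| · P(X=x)P(S=s)
 = 4·0.1664 + 2·0.1536 + 5·0.1248 + 3·0.1152 + 6·0.2288 + 4·0.2112
 = 0.6656 + 0.3072 + 0.624 + 0.3456 + 1.3728 + 0.8448
 = 4.16

4.16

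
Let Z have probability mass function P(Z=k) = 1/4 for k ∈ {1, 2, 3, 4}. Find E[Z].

E[Z] = Σ z·P(Z=z)
 = 1·1/4 + 2·1/4 + 3·1/4 + 4·1/4
 = 1/4 + 1/2 + 3/4 + 1
 = 5/2

2.5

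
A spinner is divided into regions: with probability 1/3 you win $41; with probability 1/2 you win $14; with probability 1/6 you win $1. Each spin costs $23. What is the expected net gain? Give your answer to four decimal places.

E[payout] = 41·1/3 + 14·1/2 + 1·1/6
 = 41/3 + 7 + 1/6
 = 125/6
Net = 125/6 - 23 = -13/6

-2.1667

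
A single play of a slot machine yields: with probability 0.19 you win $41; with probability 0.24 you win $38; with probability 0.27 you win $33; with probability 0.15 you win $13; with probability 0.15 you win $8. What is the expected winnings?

28.97

E[payout] = 41·0.19 + 38·0.24 + 33·0.27 + 13·0.15 + 8·0.15
 = 7.79 + 9.12 + 8.91 + 1.95 + 1.2
 = 28.97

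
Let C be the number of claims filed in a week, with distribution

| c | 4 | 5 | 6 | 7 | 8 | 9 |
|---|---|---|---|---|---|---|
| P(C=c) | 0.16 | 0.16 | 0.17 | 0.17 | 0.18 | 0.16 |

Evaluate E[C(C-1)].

E[C(C-1)] = Σ c(c-1)·P(C=c)
 = 12·0.16 + 20·0.16 + 30·0.17 + 42·0.17 + 56·0.18 + 72·0.16
 = 1.92 + 3.2 + 5.1 + 7.14 + 10.08 + 11.52
 = 38.96

38.96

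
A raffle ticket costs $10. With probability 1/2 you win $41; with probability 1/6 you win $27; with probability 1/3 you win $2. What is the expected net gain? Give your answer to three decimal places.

15.667

E[payout] = 41·1/2 + 27·1/6 + 2·1/3
 = 41/2 + 9/2 + 2/3
 = 77/3
Net = 77/3 - 10 = 47/3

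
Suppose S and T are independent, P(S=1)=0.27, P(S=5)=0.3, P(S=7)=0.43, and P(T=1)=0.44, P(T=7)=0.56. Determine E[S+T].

9.14

E[S+T] = Σ_s Σ_t (s+t) · P(S=s)P(T=t)
 = 2·0.1188 + 8·0.1512 + 6·0.132 + 12·0.168 + 8·0.1892 + 14·0.2408
 = 0.2376 + 1.2096 + 0.792 + 2.016 + 1.5136 + 3.3712
 = 9.14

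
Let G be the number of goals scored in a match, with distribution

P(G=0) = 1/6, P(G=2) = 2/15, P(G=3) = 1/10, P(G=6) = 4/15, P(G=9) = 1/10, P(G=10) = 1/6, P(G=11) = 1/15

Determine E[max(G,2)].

5.8

E[max(G,2)] = Σ max(g,2)·P(G=g)
 = 2·1/6 + 2·2/15 + 3·1/10 + 6·4/15 + 9·1/10 + 10·1/6 + 11·1/15
 = 1/3 + 4/15 + 3/10 + 8/5 + 9/10 + 5/3 + 11/15
 = 29/5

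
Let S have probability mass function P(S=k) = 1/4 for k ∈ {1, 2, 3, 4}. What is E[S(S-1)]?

E[S(S-1)] = Σ s(s-1)·P(S=s)
 = 0·1/4 + 2·1/4 + 6·1/4 + 12·1/4
 = 0 + 1/2 + 3/2 + 3
 = 5

5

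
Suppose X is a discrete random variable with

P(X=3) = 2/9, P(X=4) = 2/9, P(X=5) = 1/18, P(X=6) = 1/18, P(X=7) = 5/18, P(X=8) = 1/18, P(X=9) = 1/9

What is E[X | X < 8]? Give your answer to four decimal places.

P(X < 8) = 2/9 + 2/9 + 1/18 + 1/18 + 5/18 = 5/6.
E[X | X < 8] = [3·2/9 + 4·2/9 + 5·1/18 + 6·1/18 + 7·5/18] / (5/6)
 = 37/9 / (5/6)
 = 74/15

4.9333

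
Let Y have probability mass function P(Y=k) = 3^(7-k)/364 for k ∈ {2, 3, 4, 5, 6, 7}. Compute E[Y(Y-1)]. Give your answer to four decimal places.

E[Y(Y-1)] = Σ y(y-1)·P(Y=y)
 = 2·243/364 + 6·81/364 + 12·27/364 + 20·9/364 + 30·3/364 + 42·1/364
 = 243/182 + 243/182 + 81/91 + 45/91 + 45/182 + 3/26
 = 402/91

4.4176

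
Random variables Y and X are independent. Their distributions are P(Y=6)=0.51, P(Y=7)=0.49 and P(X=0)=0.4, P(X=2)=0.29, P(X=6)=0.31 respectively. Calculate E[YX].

15.8356

E[YX] = Σ_y Σ_x yx · P(Y=y)P(X=x)
 = 0·0.204 + 12·0.1479 + 36·0.1581 + 0·0.196 + 14·0.1421 + 42·0.1519
 = 0 + 1.7748 + 5.6916 + 0 + 1.9894 + 6.3798
 = 15.8356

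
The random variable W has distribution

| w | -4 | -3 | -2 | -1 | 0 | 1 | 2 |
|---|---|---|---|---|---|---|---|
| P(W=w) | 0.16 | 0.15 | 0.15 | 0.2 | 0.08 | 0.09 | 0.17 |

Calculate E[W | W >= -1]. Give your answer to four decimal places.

0.4259

P(W >= -1) = 0.2 + 0.08 + 0.09 + 0.17 = 0.54.
E[W | W >= -1] = [(-1)·0.2 + 0·0.08 + 1·0.09 + 2·0.17] / 0.54
 = 0.23 / 0.54
 = 23/54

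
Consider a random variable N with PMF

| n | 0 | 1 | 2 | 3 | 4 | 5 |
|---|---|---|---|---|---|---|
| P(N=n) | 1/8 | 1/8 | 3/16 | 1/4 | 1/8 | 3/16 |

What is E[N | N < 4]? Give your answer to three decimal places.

P(N < 4) = 1/8 + 1/8 + 3/16 + 1/4 = 11/16.
E[N | N < 4] = [0·1/8 + 1·1/8 + 2·3/16 + 3·1/4] / (11/16)
 = 5/4 / (11/16)
 = 20/11

1.818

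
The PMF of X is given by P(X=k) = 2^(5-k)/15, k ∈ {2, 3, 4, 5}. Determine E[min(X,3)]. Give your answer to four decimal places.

2.4667

E[min(X,3)] = Σ min(x,3)·P(X=x)
 = 2·8/15 + 3·4/15 + 3·2/15 + 3·1/15
 = 16/15 + 4/5 + 2/5 + 1/5
 = 37/15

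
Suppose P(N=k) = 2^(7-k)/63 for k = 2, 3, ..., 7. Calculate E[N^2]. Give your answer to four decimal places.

E[N^2] = Σ n^2·P(N=n)
 = 4·32/63 + 9·16/63 + 16·8/63 + 25·4/63 + 36·2/63 + 49·1/63
 = 128/63 + 16/7 + 128/63 + 100/63 + 8/7 + 7/9
 = 69/7

9.8571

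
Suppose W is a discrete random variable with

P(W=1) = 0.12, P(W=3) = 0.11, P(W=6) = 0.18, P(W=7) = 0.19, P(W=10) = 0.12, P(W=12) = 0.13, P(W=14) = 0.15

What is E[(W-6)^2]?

20.38

E[(W-6)^2] = Σ (w-6)^2·P(W=w)
 = 25·0.12 + 9·0.11 + 0·0.18 + 1·0.19 + 16·0.12 + 36·0.13 + 64·0.15
 = 3 + 0.99 + 0 + 0.19 + 1.92 + 4.68 + 9.6
 = 20.38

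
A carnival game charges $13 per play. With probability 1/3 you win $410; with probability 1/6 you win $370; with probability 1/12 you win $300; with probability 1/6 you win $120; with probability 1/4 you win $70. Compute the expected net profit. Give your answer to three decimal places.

247.833

E[payout] = 410·1/3 + 370·1/6 + 300·1/12 + 120·1/6 + 70·1/4
 = 410/3 + 185/3 + 25 + 20 + 35/2
 = 1565/6
Net = 1565/6 - 13 = 1487/6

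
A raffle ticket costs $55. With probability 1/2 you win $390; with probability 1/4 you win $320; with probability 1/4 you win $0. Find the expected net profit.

220

E[payout] = 390·1/2 + 320·1/4 + 0·1/4
 = 195 + 80 + 0
 = 275
Net = 275 - 55 = 220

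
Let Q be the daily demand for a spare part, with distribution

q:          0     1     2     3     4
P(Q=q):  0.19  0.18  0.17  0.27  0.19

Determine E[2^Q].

E[2^Q] = Σ 2^q·P(Q=q)
 = 1·0.19 + 2·0.18 + 4·0.17 + 8·0.27 + 16·0.19
 = 0.19 + 0.36 + 0.68 + 2.16 + 3.04
 = 6.43

6.43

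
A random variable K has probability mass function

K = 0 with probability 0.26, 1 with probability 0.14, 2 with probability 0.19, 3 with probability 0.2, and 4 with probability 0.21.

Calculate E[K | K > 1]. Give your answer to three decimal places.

3.033

P(K > 1) = 0.19 + 0.2 + 0.21 = 0.6.
E[K | K > 1] = [2·0.19 + 3·0.2 + 4·0.21] / 0.6
 = 1.82 / 0.6
 = 91/30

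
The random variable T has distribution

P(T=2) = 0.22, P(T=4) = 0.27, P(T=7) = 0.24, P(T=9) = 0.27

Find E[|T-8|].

2.91

E[|T-8|] = Σ |t-8|·P(T=t)
 = 6·0.22 + 4·0.27 + 1·0.24 + 1·0.27
 = 1.32 + 1.08 + 0.24 + 0.27
 = 2.91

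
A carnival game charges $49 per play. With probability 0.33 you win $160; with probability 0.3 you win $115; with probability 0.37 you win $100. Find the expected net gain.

75.3

E[payout] = 160·0.33 + 115·0.3 + 100·0.37
 = 52.8 + 34.5 + 37
 = 124.3
Net = 124.3 - 49 = 75.3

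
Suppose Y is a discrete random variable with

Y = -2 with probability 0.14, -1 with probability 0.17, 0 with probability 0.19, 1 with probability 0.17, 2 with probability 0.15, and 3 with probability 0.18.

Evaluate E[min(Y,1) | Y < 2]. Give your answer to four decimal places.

P(Y < 2) = 0.14 + 0.17 + 0.19 + 0.17 = 0.67.
E[min(Y,1) | Y < 2] = [(-2)·0.14 + (-1)·0.17 + 0·0.19 + 1·0.17] / 0.67
 = -0.28 / 0.67
 = -28/67

-0.4179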